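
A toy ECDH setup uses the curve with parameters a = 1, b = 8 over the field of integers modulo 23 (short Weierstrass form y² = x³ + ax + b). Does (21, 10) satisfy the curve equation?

no

y² = 10² ≡ 8; x³ + 1x + 8 = 9290 ≡ 21 (mod 23). 8 ≠ 21.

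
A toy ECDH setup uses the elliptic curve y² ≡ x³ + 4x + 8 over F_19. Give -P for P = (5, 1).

-(5, 1) = (5, -1 mod 19) = (5, 18).

(5, 18)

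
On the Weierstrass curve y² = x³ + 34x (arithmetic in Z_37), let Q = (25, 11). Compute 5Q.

(25, 26)

Double-and-add on 5 = (101)₂. Start with Q = (25, 11) for the leading 1-bit.
double: tangent at (25, 11): λ = (3·25² + 34)/(2·11) ≡ 22/22. 22⁻¹ ≡ 32 (mod 37) since 22·32 = 704 ≡ 1, so λ ≡ 22·32 ≡ 1.
  x = λ² - 25 - 25 = 1 - 50 ≡ 25; y = λ·(25 - 25) - 11 ≡ 26. → (25, 26)
double: tangent at (25, 26): λ = (3·25² + 34)/(2·26) ≡ 22/15. 15⁻¹ ≡ 5 (mod 37) since 15·5 = 75 ≡ 1, so λ ≡ 22·5 ≡ 36.
  x = λ² - 25 - 25 = 1296 - 50 ≡ 25; y = λ·(25 - 25) - 26 ≡ 11. → (25, 11)
add Q: tangent at (25, 11): λ = (3·25² + 34)/(2·11) ≡ 22/22. 22⁻¹ ≡ 32 (mod 37) since 22·32 = 704 ≡ 1, so λ ≡ 22·32 ≡ 1.
  x = λ² - 25 - 25 = 1 - 50 ≡ 25; y = λ·(25 - 25) - 11 ≡ 26. → (25, 26)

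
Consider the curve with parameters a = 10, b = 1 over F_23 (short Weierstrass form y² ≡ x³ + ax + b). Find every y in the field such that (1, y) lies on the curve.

9, 14

x³ + 10x + 1 = 12 ≡ 12 (mod 23).
Square roots of 12 mod 23: 9 and 14 (since 9² = 81 ≡ 12).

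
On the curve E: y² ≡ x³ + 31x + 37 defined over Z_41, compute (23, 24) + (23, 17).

O

The two points share x = 23 and their y-coordinates satisfy 24 + 17 ≡ 0 (mod 41), so they are inverses. Their sum is the point at infinity.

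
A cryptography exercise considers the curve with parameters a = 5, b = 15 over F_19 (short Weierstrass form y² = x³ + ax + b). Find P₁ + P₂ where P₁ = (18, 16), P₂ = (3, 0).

(18, 16) + (3, 0). λ = (0 - 16)/(3 - 18) ≡ 3/4 mod 19. 4⁻¹ ≡ 5 (mod 19), so λ ≡ 15.
  x = λ² - 18 - 3 = 225 - 21 ≡ 14; y = λ·(18 - 14) - 16 ≡ 6. → (14, 6)

(14, 6)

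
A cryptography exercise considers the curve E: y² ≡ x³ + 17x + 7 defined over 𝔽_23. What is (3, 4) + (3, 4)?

(7, 20)

tangent at (3, 4): λ = (3·3² + 17)/(2·4) ≡ 21/8. 8⁻¹ ≡ 3 (mod 23) since 8·3 = 24 ≡ 1, so λ ≡ 21·3 ≡ 17.
  x = λ² - 3 - 3 = 289 - 6 ≡ 7; y = λ·(3 - 7) - 4 ≡ 20. → (7, 20)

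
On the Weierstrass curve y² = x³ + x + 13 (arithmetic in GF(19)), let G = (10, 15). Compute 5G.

(14, 15)

Double-and-add on 5 = (101)₂. Start with G = (10, 15) for the leading 1-bit.
double: tangent at (10, 15): λ = (3·10² + 1)/(2·15) ≡ 16/11. 11⁻¹ ≡ 7 (mod 19), so λ ≡ 16·7 ≡ 17.
  x = λ² - 10 - 10 = 289 - 20 ≡ 3; y = λ·(10 - 3) - 15 ≡ 9. → (3, 9)
double: tangent at (3, 9): λ = (3·3² + 1)/(2·9) ≡ 9/18. 18⁻¹ ≡ 18 (mod 19) since 18·18 = 324 ≡ 1, so λ ≡ 9·18 ≡ 10.
  x = λ² - 3 - 3 = 100 - 6 ≡ 18; y = λ·(3 - 18) - 9 ≡ 12. → (18, 12)
add G: (18, 12) + (10, 15). λ = (15 - 12)/(10 - 18) ≡ 3/11 mod 19. 11⁻¹ ≡ 7 (mod 19) since 11·7 = 77 ≡ 1, so λ ≡ 2.
  x = λ² - 18 - 10 = 4 - 28 ≡ 14; y = λ·(18 - 14) - 12 ≡ 15. → (14, 15)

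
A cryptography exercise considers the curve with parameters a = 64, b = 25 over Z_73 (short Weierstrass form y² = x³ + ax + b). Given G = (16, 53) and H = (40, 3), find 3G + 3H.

First 3G:
Repeated addition: build up to 3G.
2G: tangent at (16, 53): λ = (3·16² + 64)/(2·53) ≡ 29/33. 33⁻¹ ≡ 31 (mod 73), so λ ≡ 29·31 ≡ 23.
  x = λ² - 16 - 16 = 529 - 32 ≡ 59; y = λ·(16 - 59) - 53 ≡ 53. → (59, 53)
3G: (59, 53) + (16, 53). λ = (53 - 53)/(16 - 59) ≡ 0/30 mod 73. 30⁻¹ ≡ 56 (mod 73) since 30·56 = 1680 ≡ 1, so λ ≡ 0.
  x = λ² - 59 - 16 = 0 - 75 ≡ 71; y = λ·(59 - 71) - 53 ≡ 20. → (71, 20)
3G = (71, 20).
Next 3H:
Repeated addition: build up to 3H.
2H: tangent at (40, 3): λ = (3·40² + 64)/(2·3) ≡ 46/6. 6⁻¹ ≡ 61 (mod 73) since 6·61 = 366 ≡ 1, so λ ≡ 46·61 ≡ 32.
  x = λ² - 40 - 40 = 1024 - 80 ≡ 68; y = λ·(40 - 68) - 3 ≡ 50. → (68, 50)
3H: (68, 50) + (40, 3). λ = (3 - 50)/(40 - 68) ≡ 26/45 mod 73. 45⁻¹ ≡ 13 (mod 73) since 45·13 = 585 ≡ 1, so λ ≡ 46.
  x = λ² - 68 - 40 = 2116 - 108 ≡ 37; y = λ·(68 - 37) - 50 ≡ 62. → (37, 62)
3H = (37, 62).
Finally 3G + 3H:
(71, 20) + (37, 62). λ = (62 - 20)/(37 - 71) ≡ 42/39 mod 73. 39⁻¹ ≡ 15 (mod 73) since 39·15 = 585 ≡ 1, so λ ≡ 46.
  x = λ² - 71 - 37 = 2116 - 108 ≡ 37; y = λ·(71 - 37) - 20 ≡ 11. → (37, 11)

(37, 11)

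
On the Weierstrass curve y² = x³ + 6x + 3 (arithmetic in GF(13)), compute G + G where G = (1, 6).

tangent at (1, 6): λ = (3·1² + 6)/(2·6) ≡ 9/12. 12⁻¹ ≡ 12 (mod 13) since 12·12 = 144 ≡ 1, so λ ≡ 9·12 ≡ 4.
  x = λ² - 1 - 1 = 16 - 2 ≡ 1; y = λ·(1 - 1) - 6 ≡ 7. → (1, 7)

(1, 7)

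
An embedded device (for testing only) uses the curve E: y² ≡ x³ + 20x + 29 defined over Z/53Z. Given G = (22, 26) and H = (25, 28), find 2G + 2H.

(0, 20)

First 2G:
Repeated addition: build up to 2G.
2G: tangent at (22, 26): λ = (3·22² + 20)/(2·26) ≡ 41/52. 52⁻¹ ≡ 52 (mod 53), so λ ≡ 41·52 ≡ 12.
  x = λ² - 22 - 22 = 144 - 44 ≡ 47; y = λ·(22 - 47) - 26 ≡ 45. → (47, 45)
2G = (47, 45).
Next 2H:
Repeated addition: build up to 2H.
2H: tangent at (25, 28): λ = (3·25² + 20)/(2·28) ≡ 40/3. 3⁻¹ ≡ 18 (mod 53), so λ ≡ 40·18 ≡ 31.
  x = λ² - 25 - 25 = 961 - 50 ≡ 10; y = λ·(25 - 10) - 28 ≡ 13. → (10, 13)
2H = (10, 13).
Finally 2G + 2H:
(47, 45) + (10, 13). λ = (13 - 45)/(10 - 47) ≡ 21/16 mod 53. 16⁻¹ ≡ 10 (mod 53), so λ ≡ 51.
  x = λ² - 47 - 10 = 2601 - 57 ≡ 0; y = λ·(47 - 0) - 45 ≡ 20. → (0, 20)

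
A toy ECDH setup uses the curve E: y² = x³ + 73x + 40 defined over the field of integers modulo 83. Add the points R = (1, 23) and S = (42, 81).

(1, 23) + (42, 81). λ = (81 - 23)/(42 - 1) ≡ 58/41 mod 83. 41⁻¹ ≡ 81 (mod 83), so λ ≡ 50.
  x = λ² - 1 - 42 = 2500 - 43 ≡ 50; y = λ·(1 - 50) - 23 ≡ 17. → (50, 17)

(50, 17)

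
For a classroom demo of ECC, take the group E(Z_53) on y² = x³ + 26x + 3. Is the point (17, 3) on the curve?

y² = 3² ≡ 9; x³ + 26x + 3 = 5358 ≡ 5 (mod 53). 9 ≠ 5.

no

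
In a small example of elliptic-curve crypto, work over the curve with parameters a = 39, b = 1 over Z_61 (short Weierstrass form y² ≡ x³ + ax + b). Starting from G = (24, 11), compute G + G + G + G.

Repeated addition: build up to 4G.
2G: tangent at (24, 11): λ = (3·24² + 39)/(2·11) ≡ 59/22. 22⁻¹ ≡ 25 (mod 61), so λ ≡ 59·25 ≡ 11.
  x = λ² - 24 - 24 = 121 - 48 ≡ 12; y = λ·(24 - 12) - 11 ≡ 60. → (12, 60)
3G: (12, 60) + (24, 11). λ = (11 - 60)/(24 - 12) ≡ 12/12 mod 61. 12⁻¹ ≡ 56 (mod 61), so λ ≡ 1.
  x = λ² - 12 - 24 = 1 - 36 ≡ 26; y = λ·(12 - 26) - 60 ≡ 48. → (26, 48)
4G: (26, 48) + (24, 11). λ = (11 - 48)/(24 - 26) ≡ 24/59 mod 61. 59⁻¹ ≡ 30 (mod 61), so λ ≡ 49.
  x = λ² - 26 - 24 = 2401 - 50 ≡ 33; y = λ·(26 - 33) - 48 ≡ 36. → (33, 36)

(33, 36)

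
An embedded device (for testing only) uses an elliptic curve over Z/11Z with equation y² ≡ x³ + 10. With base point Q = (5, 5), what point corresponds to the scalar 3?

Repeated addition: build up to 3Q.
2Q: tangent at (5, 5): λ = (3·5² + 0)/(2·5) ≡ 9/10. 10⁻¹ ≡ 10 (mod 11) since 10·10 = 100 ≡ 1, so λ ≡ 9·10 ≡ 2.
  x = λ² - 5 - 5 = 4 - 10 ≡ 5; y = λ·(5 - 5) - 5 ≡ 6. → (5, 6)
3Q: (5, 6) + (5, 5): same x and y₁ ≡ -y₂, so the sum is ∞.

O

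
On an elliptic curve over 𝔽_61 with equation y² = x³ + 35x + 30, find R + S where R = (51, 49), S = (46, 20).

(51, 49) + (46, 20). λ = (20 - 49)/(46 - 51) ≡ 32/56 mod 61. 56⁻¹ ≡ 12 (mod 61), so λ ≡ 18.
  x = λ² - 51 - 46 = 324 - 97 ≡ 44; y = λ·(51 - 44) - 49 ≡ 16. → (44, 16)

(44, 16)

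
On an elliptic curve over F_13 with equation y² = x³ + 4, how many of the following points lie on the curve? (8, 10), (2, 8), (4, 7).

2

(8, 10): 10² ≡ 9, rhs ≡ 9 → on.
(2, 8): 8² ≡ 12, rhs ≡ 12 → on.
(4, 7): 7² ≡ 10, rhs ≡ 3 → off.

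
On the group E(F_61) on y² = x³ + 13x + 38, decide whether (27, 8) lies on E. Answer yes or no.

y² = 8² ≡ 3; x³ + 13x + 38 = 20072 ≡ 3 (mod 61). 3 = 3.

yes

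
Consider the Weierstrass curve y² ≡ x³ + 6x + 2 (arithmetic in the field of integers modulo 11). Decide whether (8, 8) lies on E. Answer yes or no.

no

y² = 8² ≡ 9; x³ + 6x + 2 = 562 ≡ 1 (mod 11). 9 ≠ 1.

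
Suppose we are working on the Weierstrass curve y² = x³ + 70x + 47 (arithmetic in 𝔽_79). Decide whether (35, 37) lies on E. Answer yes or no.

yes

y² = 37² ≡ 26; x³ + 70x + 47 = 45372 ≡ 26 (mod 79). 26 = 26.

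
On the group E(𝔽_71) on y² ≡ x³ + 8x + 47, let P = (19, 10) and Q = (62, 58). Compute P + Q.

(48, 60)

(19, 10) + (62, 58). λ = (58 - 10)/(62 - 19) ≡ 48/43 mod 71. 43⁻¹ ≡ 38 (mod 71) since 43·38 = 1634 ≡ 1, so λ ≡ 49.
  x = λ² - 19 - 62 = 2401 - 81 ≡ 48; y = λ·(19 - 48) - 10 ≡ 60. → (48, 60)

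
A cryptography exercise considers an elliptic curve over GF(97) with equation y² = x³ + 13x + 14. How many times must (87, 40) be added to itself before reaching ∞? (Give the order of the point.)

11

2P: tangent at (87, 40): λ = (3·87² + 13)/(2·40) ≡ 22/80. 80⁻¹ ≡ 57 (mod 97), so λ ≡ 22·57 ≡ 90.
  x = λ² - 87 - 87 = 8100 - 174 ≡ 69; y = λ·(87 - 69) - 40 ≡ 28. → (69, 28)
3P: (69, 28) + (87, 40). λ = (40 - 28)/(87 - 69) ≡ 12/18 mod 97. 18⁻¹ ≡ 27 (mod 97) since 18·27 = 486 ≡ 1, so λ ≡ 33.
  x = λ² - 69 - 87 = 1089 - 156 ≡ 60; y = λ·(69 - 60) - 28 ≡ 75. → (60, 75)
4P: (60, 75) + (87, 40). λ = (40 - 75)/(87 - 60) ≡ 62/27 mod 97. 27⁻¹ ≡ 18 (mod 97) since 27·18 = 486 ≡ 1, so λ ≡ 49.
  x = λ² - 60 - 87 = 2401 - 147 ≡ 23; y = λ·(60 - 23) - 75 ≡ 89. → (23, 89)
5P: (23, 89) + (87, 40). λ = (40 - 89)/(87 - 23) ≡ 48/64 mod 97. 64⁻¹ ≡ 47 (mod 97), so λ ≡ 25.
  x = λ² - 23 - 87 = 625 - 110 ≡ 30; y = λ·(23 - 30) - 89 ≡ 27. → (30, 27)
6P: (30, 27) + (87, 40). λ = (40 - 27)/(87 - 30) ≡ 13/57 mod 97. 57⁻¹ ≡ 80 (mod 97) since 57·80 = 4560 ≡ 1, so λ ≡ 70.
  x = λ² - 30 - 87 = 4900 - 117 ≡ 30; y = λ·(30 - 30) - 27 ≡ 70. → (30, 70)
7P: (30, 70) + (87, 40). λ = (40 - 70)/(87 - 30) ≡ 67/57 mod 97. 57⁻¹ ≡ 80 (mod 97), so λ ≡ 25.
  x = λ² - 30 - 87 = 625 - 117 ≡ 23; y = λ·(30 - 23) - 70 ≡ 8. → (23, 8)
8P: (23, 8) + (87, 40). λ = (40 - 8)/(87 - 23) ≡ 32/64 mod 97. 64⁻¹ ≡ 47 (mod 97) since 64·47 = 3008 ≡ 1, so λ ≡ 49.
  x = λ² - 23 - 87 = 2401 - 110 ≡ 60; y = λ·(23 - 60) - 8 ≡ 22. → (60, 22)
9P: (60, 22) + (87, 40). λ = (40 - 22)/(87 - 60) ≡ 18/27 mod 97. 27⁻¹ ≡ 18 (mod 97) since 27·18 = 486 ≡ 1, so λ ≡ 33.
  x = λ² - 60 - 87 = 1089 - 147 ≡ 69; y = λ·(60 - 69) - 22 ≡ 69. → (69, 69)
10P: (69, 69) + (87, 40). λ = (40 - 69)/(87 - 69) ≡ 68/18 mod 97. 18⁻¹ ≡ 27 (mod 97) since 18·27 = 486 ≡ 1, so λ ≡ 90.
  x = λ² - 69 - 87 = 8100 - 156 ≡ 87; y = λ·(69 - 87) - 69 ≡ 57. → (87, 57)
11P: (87, 57) + (87, 40): same x and y₁ ≡ -y₂, so the sum is ∞.
11P = ∞, so the order is 11.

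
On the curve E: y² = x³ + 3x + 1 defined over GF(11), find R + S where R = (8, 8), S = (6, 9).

(0, 10)

(8, 8) + (6, 9). λ = (9 - 8)/(6 - 8) ≡ 1/9 mod 11. 9⁻¹ ≡ 5 (mod 11) since 9·5 = 45 ≡ 1, so λ ≡ 5.
  x = λ² - 8 - 6 = 25 - 14 ≡ 0; y = λ·(8 - 0) - 8 ≡ 10. → (0, 10)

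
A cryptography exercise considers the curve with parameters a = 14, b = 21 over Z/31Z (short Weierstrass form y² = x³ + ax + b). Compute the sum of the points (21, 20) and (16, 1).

(1, 25)

(21, 20) + (16, 1). λ = (1 - 20)/(16 - 21) ≡ 12/26 mod 31. 26⁻¹ ≡ 6 (mod 31), so λ ≡ 10.
  x = λ² - 21 - 16 = 100 - 37 ≡ 1; y = λ·(21 - 1) - 20 ≡ 25. → (1, 25)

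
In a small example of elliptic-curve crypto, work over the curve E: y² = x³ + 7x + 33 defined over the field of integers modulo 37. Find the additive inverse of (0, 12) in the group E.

(0, 25)

-(0, 12) = (0, -12 mod 37) = (0, 25).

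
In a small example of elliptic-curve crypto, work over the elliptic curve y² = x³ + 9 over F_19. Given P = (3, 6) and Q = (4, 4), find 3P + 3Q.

(4, 4)

First 3P:
Repeated addition: build up to 3P.
2P: tangent at (3, 6): λ = (3·3² + 0)/(2·6) ≡ 8/12. 12⁻¹ ≡ 8 (mod 19), so λ ≡ 8·8 ≡ 7.
  x = λ² - 3 - 3 = 49 - 6 ≡ 5; y = λ·(3 - 5) - 6 ≡ 18. → (5, 18)
3P: (5, 18) + (3, 6). λ = (6 - 18)/(3 - 5) ≡ 7/17 mod 19. 17⁻¹ ≡ 9 (mod 19), so λ ≡ 6.
  x = λ² - 5 - 3 = 36 - 8 ≡ 9; y = λ·(5 - 9) - 18 ≡ 15. → (9, 15)
3P = (9, 15).
Next 3Q:
Repeated addition: build up to 3Q.
2Q: tangent at (4, 4): λ = (3·4² + 0)/(2·4) ≡ 10/8. 8⁻¹ ≡ 12 (mod 19), so λ ≡ 10·12 ≡ 6.
  x = λ² - 4 - 4 = 36 - 8 ≡ 9; y = λ·(4 - 9) - 4 ≡ 4. → (9, 4)
3Q: (9, 4) + (4, 4). λ = (4 - 4)/(4 - 9) ≡ 0/14 mod 19. 14⁻¹ ≡ 15 (mod 19), so λ ≡ 0.
  x = λ² - 9 - 4 = 0 - 13 ≡ 6; y = λ·(9 - 6) - 4 ≡ 15. → (6, 15)
3Q = (6, 15).
Finally 3P + 3Q:
(9, 15) + (6, 15). λ = (15 - 15)/(6 - 9) ≡ 0/16 mod 19. 16⁻¹ ≡ 6 (mod 19), so λ ≡ 0.
  x = λ² - 9 - 6 = 0 - 15 ≡ 4; y = λ·(9 - 4) - 15 ≡ 4. → (4, 4)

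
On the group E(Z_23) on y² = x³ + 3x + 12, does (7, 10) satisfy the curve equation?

y² = 10² ≡ 8; x³ + 3x + 12 = 376 ≡ 8 (mod 23). 8 = 8.

yes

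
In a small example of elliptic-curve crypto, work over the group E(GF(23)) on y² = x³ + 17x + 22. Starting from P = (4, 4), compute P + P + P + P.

Repeated addition: build up to 4P.
2P: tangent at (4, 4): λ = (3·4² + 17)/(2·4) ≡ 19/8. 8⁻¹ ≡ 3 (mod 23), so λ ≡ 19·3 ≡ 11.
  x = λ² - 4 - 4 = 121 - 8 ≡ 21; y = λ·(4 - 21) - 4 ≡ 16. → (21, 16)
3P: (21, 16) + (4, 4). λ = (4 - 16)/(4 - 21) ≡ 11/6 mod 23. 6⁻¹ ≡ 4 (mod 23), so λ ≡ 21.
  x = λ² - 21 - 4 = 441 - 25 ≡ 2; y = λ·(21 - 2) - 16 ≡ 15. → (2, 15)
4P: (2, 15) + (4, 4). λ = (4 - 15)/(4 - 2) ≡ 12/2 mod 23. 2⁻¹ ≡ 12 (mod 23), so λ ≡ 6.
  x = λ² - 2 - 4 = 36 - 6 ≡ 7; y = λ·(2 - 7) - 15 ≡ 1. → (7, 1)

(7, 1)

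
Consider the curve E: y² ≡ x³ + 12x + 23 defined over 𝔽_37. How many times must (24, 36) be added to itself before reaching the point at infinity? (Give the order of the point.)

2P: tangent at (24, 36): λ = (3·24² + 12)/(2·36) ≡ 1/35. 35⁻¹ ≡ 18 (mod 37), so λ ≡ 1·18 ≡ 18.
  x = λ² - 24 - 24 = 324 - 48 ≡ 17; y = λ·(24 - 17) - 36 ≡ 16. → (17, 16)
3P: (17, 16) + (24, 36). λ = (36 - 16)/(24 - 17) ≡ 20/7 mod 37. 7⁻¹ ≡ 16 (mod 37) since 7·16 = 112 ≡ 1, so λ ≡ 24.
  x = λ² - 17 - 24 = 576 - 41 ≡ 17; y = λ·(17 - 17) - 16 ≡ 21. → (17, 21)
4P: (17, 21) + (24, 36). λ = (36 - 21)/(24 - 17) ≡ 15/7 mod 37. 7⁻¹ ≡ 16 (mod 37), so λ ≡ 18.
  x = λ² - 17 - 24 = 324 - 41 ≡ 24; y = λ·(17 - 24) - 21 ≡ 1. → (24, 1)
5P: (24, 1) + (24, 36): same x and y₁ ≡ -y₂, so the sum is the point at infinity.
5P = the point at infinity, so the order is 5.

5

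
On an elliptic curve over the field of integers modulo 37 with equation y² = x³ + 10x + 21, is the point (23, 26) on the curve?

no

y² = 26² ≡ 10; x³ + 10x + 21 = 12418 ≡ 23 (mod 37). 10 ≠ 23.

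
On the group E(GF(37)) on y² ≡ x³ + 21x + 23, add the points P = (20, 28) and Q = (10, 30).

(20, 28) + (10, 30). λ = (30 - 28)/(10 - 20) ≡ 2/27 mod 37. 27⁻¹ ≡ 11 (mod 37), so λ ≡ 22.
  x = λ² - 20 - 10 = 484 - 30 ≡ 10; y = λ·(20 - 10) - 28 ≡ 7. → (10, 7)

(10, 7)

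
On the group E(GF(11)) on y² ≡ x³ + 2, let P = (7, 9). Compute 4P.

(9, 7)

Double-and-add on 4 = (100)₂. Start with P = (7, 9) for the leading 1-bit.
double: tangent at (7, 9): λ = (3·7² + 0)/(2·9) ≡ 4/7. 7⁻¹ ≡ 8 (mod 11), so λ ≡ 4·8 ≡ 10.
  x = λ² - 7 - 7 = 100 - 14 ≡ 9; y = λ·(7 - 9) - 9 ≡ 4. → (9, 4)
double: tangent at (9, 4): λ = (3·9² + 0)/(2·4) ≡ 1/8. 8⁻¹ ≡ 7 (mod 11) since 8·7 = 56 ≡ 1, so λ ≡ 1·7 ≡ 7.
  x = λ² - 9 - 9 = 49 - 18 ≡ 9; y = λ·(9 - 9) - 4 ≡ 7. → (9, 7)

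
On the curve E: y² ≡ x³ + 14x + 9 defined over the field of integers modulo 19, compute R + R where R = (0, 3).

tangent at (0, 3): λ = (3·0² + 14)/(2·3) ≡ 14/6. 6⁻¹ ≡ 16 (mod 19), so λ ≡ 14·16 ≡ 15.
  x = λ² - 0 - 0 = 225 - 0 ≡ 16; y = λ·(0 - 16) - 3 ≡ 4. → (16, 4)

(16, 4)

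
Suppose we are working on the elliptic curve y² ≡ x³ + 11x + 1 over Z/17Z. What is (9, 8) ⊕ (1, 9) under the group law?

(11, 5)

(9, 8) + (1, 9). λ = (9 - 8)/(1 - 9) ≡ 1/9 mod 17. 9⁻¹ ≡ 2 (mod 17) since 9·2 = 18 ≡ 1, so λ ≡ 2.
  x = λ² - 9 - 1 = 4 - 10 ≡ 11; y = λ·(9 - 11) - 8 ≡ 5. → (11, 5)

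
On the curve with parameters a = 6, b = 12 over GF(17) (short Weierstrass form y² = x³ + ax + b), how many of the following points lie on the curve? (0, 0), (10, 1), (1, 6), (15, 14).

(0, 0): 0² ≡ 0, rhs ≡ 12 → off.
(10, 1): 1² ≡ 1, rhs ≡ 1 → on.
(1, 6): 6² ≡ 2, rhs ≡ 2 → on.
(15, 14): 14² ≡ 9, rhs ≡ 9 → on.

3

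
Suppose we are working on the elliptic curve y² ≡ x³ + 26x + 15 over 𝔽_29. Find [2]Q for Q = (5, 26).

tangent at (5, 26): λ = (3·5² + 26)/(2·26) ≡ 14/23. 23⁻¹ ≡ 24 (mod 29), so λ ≡ 14·24 ≡ 17.
  x = λ² - 5 - 5 = 289 - 10 ≡ 18; y = λ·(5 - 18) - 26 ≡ 14. → (18, 14)

(18, 14)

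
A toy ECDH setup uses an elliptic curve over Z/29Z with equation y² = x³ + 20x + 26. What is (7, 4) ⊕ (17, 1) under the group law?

(7, 4) + (17, 1). λ = (1 - 4)/(17 - 7) ≡ 26/10 mod 29. 10⁻¹ ≡ 3 (mod 29) since 10·3 = 30 ≡ 1, so λ ≡ 20.
  x = λ² - 7 - 17 = 400 - 24 ≡ 28; y = λ·(7 - 28) - 4 ≡ 11. → (28, 11)

(28, 11)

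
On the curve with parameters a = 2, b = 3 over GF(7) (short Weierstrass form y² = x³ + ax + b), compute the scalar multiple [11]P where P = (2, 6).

(2, 1)

Repeated addition: build up to 11P.
2P: tangent at (2, 6): λ = (3·2² + 2)/(2·6) ≡ 0/5. 5⁻¹ ≡ 3 (mod 7) since 5·3 = 15 ≡ 1, so λ ≡ 0·3 ≡ 0.
  x = λ² - 2 - 2 = 0 - 4 ≡ 3; y = λ·(2 - 3) - 6 ≡ 1. → (3, 1)
3P: (3, 1) + (2, 6). λ = (6 - 1)/(2 - 3) ≡ 5/6 mod 7. 6⁻¹ ≡ 6 (mod 7), so λ ≡ 2.
  x = λ² - 3 - 2 = 4 - 5 ≡ 6; y = λ·(3 - 6) - 1 ≡ 0. → (6, 0)
4P: (6, 0) + (2, 6). λ = (6 - 0)/(2 - 6) ≡ 6/3 mod 7. 3⁻¹ ≡ 5 (mod 7), so λ ≡ 2.
  x = λ² - 6 - 2 = 4 - 8 ≡ 3; y = λ·(6 - 3) - 0 ≡ 6. → (3, 6)
5P: (3, 6) + (2, 6). λ = (6 - 6)/(2 - 3) ≡ 0/6 mod 7. 6⁻¹ ≡ 6 (mod 7), so λ ≡ 0.
  x = λ² - 3 - 2 = 0 - 5 ≡ 2; y = λ·(3 - 2) - 6 ≡ 1. → (2, 1)
6P: (2, 1) + (2, 6): same x and y₁ ≡ -y₂, so the sum is O.
7P: O + (2, 6) = (2, 6) (identity).
8P: tangent at (2, 6): λ = (3·2² + 2)/(2·6) ≡ 0/5. 5⁻¹ ≡ 3 (mod 7) since 5·3 = 15 ≡ 1, so λ ≡ 0·3 ≡ 0.
  x = λ² - 2 - 2 = 0 - 4 ≡ 3; y = λ·(2 - 3) - 6 ≡ 1. → (3, 1)
9P: (3, 1) + (2, 6). λ = (6 - 1)/(2 - 3) ≡ 5/6 mod 7. 6⁻¹ ≡ 6 (mod 7) since 6·6 = 36 ≡ 1, so λ ≡ 2.
  x = λ² - 3 - 2 = 4 - 5 ≡ 6; y = λ·(3 - 6) - 1 ≡ 0. → (6, 0)
10P: (6, 0) + (2, 6). λ = (6 - 0)/(2 - 6) ≡ 6/3 mod 7. 3⁻¹ ≡ 5 (mod 7), so λ ≡ 2.
  x = λ² - 6 - 2 = 4 - 8 ≡ 3; y = λ·(6 - 3) - 0 ≡ 6. → (3, 6)
11P: (3, 6) + (2, 6). λ = (6 - 6)/(2 - 3) ≡ 0/6 mod 7. 6⁻¹ ≡ 6 (mod 7), so λ ≡ 0.
  x = λ² - 3 - 2 = 0 - 5 ≡ 2; y = λ·(3 - 2) - 6 ≡ 1. → (2, 1)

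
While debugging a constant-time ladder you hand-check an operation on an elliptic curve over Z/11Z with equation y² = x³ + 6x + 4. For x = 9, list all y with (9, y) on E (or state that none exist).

x³ + 6x + 4 = 787 ≡ 6 (mod 11).
6 is a non-residue mod 11; no y exists.

none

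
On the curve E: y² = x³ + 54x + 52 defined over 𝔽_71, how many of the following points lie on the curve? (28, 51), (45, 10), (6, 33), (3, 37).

2

(28, 51): 51² ≡ 45, rhs ≡ 15 → off.
(45, 10): 10² ≡ 29, rhs ≡ 29 → on.
(6, 33): 33² ≡ 24, rhs ≡ 24 → on.
(3, 37): 37² ≡ 20, rhs ≡ 28 → off.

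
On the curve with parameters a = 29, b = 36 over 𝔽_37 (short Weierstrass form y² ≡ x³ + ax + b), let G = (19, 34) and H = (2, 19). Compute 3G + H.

(7, 8)

First 3G:
Repeated addition: build up to 3G.
2G: tangent at (19, 34): λ = (3·19² + 29)/(2·34) ≡ 2/31. 31⁻¹ ≡ 6 (mod 37), so λ ≡ 2·6 ≡ 12.
  x = λ² - 19 - 19 = 144 - 38 ≡ 32; y = λ·(19 - 32) - 34 ≡ 32. → (32, 32)
3G: (32, 32) + (19, 34). λ = (34 - 32)/(19 - 32) ≡ 2/24 mod 37. 24⁻¹ ≡ 17 (mod 37), so λ ≡ 34.
  x = λ² - 32 - 19 = 1156 - 51 ≡ 32; y = λ·(32 - 32) - 32 ≡ 5. → (32, 5)
3G = (32, 5).
Finally 3G + H:
(32, 5) + (2, 19). λ = (19 - 5)/(2 - 32) ≡ 14/7 mod 37. 7⁻¹ ≡ 16 (mod 37), so λ ≡ 2.
  x = λ² - 32 - 2 = 4 - 34 ≡ 7; y = λ·(32 - 7) - 5 ≡ 8. → (7, 8)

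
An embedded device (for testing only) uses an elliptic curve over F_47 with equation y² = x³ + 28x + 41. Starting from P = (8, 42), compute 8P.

(7, 43)

Double-and-add on 8 = (1000)₂. Start with P = (8, 42) for the leading 1-bit.
double: tangent at (8, 42): λ = (3·8² + 28)/(2·42) ≡ 32/37. 37⁻¹ ≡ 14 (mod 47) since 37·14 = 518 ≡ 1, so λ ≡ 32·14 ≡ 25.
  x = λ² - 8 - 8 = 625 - 16 ≡ 45; y = λ·(8 - 45) - 42 ≡ 20. → (45, 20)
double: tangent at (45, 20): λ = (3·45² + 28)/(2·20) ≡ 40/40. 40⁻¹ ≡ 20 (mod 47) since 40·20 = 800 ≡ 1, so λ ≡ 40·20 ≡ 1.
  x = λ² - 45 - 45 = 1 - 90 ≡ 5; y = λ·(45 - 5) - 20 ≡ 20. → (5, 20)
double: tangent at (5, 20): λ = (3·5² + 28)/(2·20) ≡ 9/40. 40⁻¹ ≡ 20 (mod 47) since 40·20 = 800 ≡ 1, so λ ≡ 9·20 ≡ 39.
  x = λ² - 5 - 5 = 1521 - 10 ≡ 7; y = λ·(5 - 7) - 20 ≡ 43. → (7, 43)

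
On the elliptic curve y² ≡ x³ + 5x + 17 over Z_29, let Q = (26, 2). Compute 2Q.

(12, 23)

tangent at (26, 2): λ = (3·26² + 5)/(2·2) ≡ 3/4. 4⁻¹ ≡ 22 (mod 29), so λ ≡ 3·22 ≡ 8.
  x = λ² - 26 - 26 = 64 - 52 ≡ 12; y = λ·(26 - 12) - 2 ≡ 23. → (12, 23)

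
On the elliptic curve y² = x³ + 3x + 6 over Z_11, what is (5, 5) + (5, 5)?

tangent at (5, 5): λ = (3·5² + 3)/(2·5) ≡ 1/10. 10⁻¹ ≡ 10 (mod 11), so λ ≡ 1·10 ≡ 10.
  x = λ² - 5 - 5 = 100 - 10 ≡ 2; y = λ·(5 - 2) - 5 ≡ 3. → (2, 3)

(2, 3)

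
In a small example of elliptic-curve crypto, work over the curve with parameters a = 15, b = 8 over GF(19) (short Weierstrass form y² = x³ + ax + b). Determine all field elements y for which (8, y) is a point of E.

none

x³ + 15x + 8 = 640 ≡ 13 (mod 19).
13 is a non-residue mod 19; no y exists.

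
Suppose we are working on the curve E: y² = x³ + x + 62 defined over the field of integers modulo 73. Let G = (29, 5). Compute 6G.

(3, 26)

Double-and-add on 6 = (110)₂. Start with G = (29, 5) for the leading 1-bit.
double: tangent at (29, 5): λ = (3·29² + 1)/(2·5) ≡ 42/10. 10⁻¹ ≡ 22 (mod 73), so λ ≡ 42·22 ≡ 48.
  x = λ² - 29 - 29 = 2304 - 58 ≡ 56; y = λ·(29 - 56) - 5 ≡ 13. → (56, 13)
add G: (56, 13) + (29, 5). λ = (5 - 13)/(29 - 56) ≡ 65/46 mod 73. 46⁻¹ ≡ 27 (mod 73) since 46·27 = 1242 ≡ 1, so λ ≡ 3.
  x = λ² - 56 - 29 = 9 - 85 ≡ 70; y = λ·(56 - 70) - 13 ≡ 18. → (70, 18)
double: tangent at (70, 18): λ = (3·70² + 1)/(2·18) ≡ 28/36. 36⁻¹ ≡ 71 (mod 73), so λ ≡ 28·71 ≡ 17.
  x = λ² - 70 - 70 = 289 - 140 ≡ 3; y = λ·(70 - 3) - 18 ≡ 26. → (3, 26)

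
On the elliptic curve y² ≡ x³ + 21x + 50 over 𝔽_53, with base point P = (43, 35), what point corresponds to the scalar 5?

(43, 18)

Double-and-add on 5 = (101)₂. Start with P = (43, 35) for the leading 1-bit.
double: tangent at (43, 35): λ = (3·43² + 21)/(2·35) ≡ 3/17. 17⁻¹ ≡ 25 (mod 53), so λ ≡ 3·25 ≡ 22.
  x = λ² - 43 - 43 = 484 - 86 ≡ 27; y = λ·(43 - 27) - 35 ≡ 52. → (27, 52)
double: tangent at (27, 52): λ = (3·27² + 21)/(2·52) ≡ 35/51. 51⁻¹ ≡ 26 (mod 53), so λ ≡ 35·26 ≡ 9.
  x = λ² - 27 - 27 = 81 - 54 ≡ 27; y = λ·(27 - 27) - 52 ≡ 1. → (27, 1)
add P: (27, 1) + (43, 35). λ = (35 - 1)/(43 - 27) ≡ 34/16 mod 53. 16⁻¹ ≡ 10 (mod 53), so λ ≡ 22.
  x = λ² - 27 - 43 = 484 - 70 ≡ 43; y = λ·(27 - 43) - 1 ≡ 18. → (43, 18)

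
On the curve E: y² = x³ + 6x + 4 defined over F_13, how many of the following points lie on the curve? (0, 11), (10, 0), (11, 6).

2

(0, 11): 11² ≡ 4, rhs ≡ 4 → on.
(10, 0): 0² ≡ 0, rhs ≡ 11 → off.
(11, 6): 6² ≡ 10, rhs ≡ 10 → on.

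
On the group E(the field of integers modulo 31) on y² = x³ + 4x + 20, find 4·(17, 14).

(20, 28)

Write Q = (17, 14).
Repeated addition: build up to 4Q.
2Q: tangent at (17, 14): λ = (3·17² + 4)/(2·14) ≡ 3/28. 28⁻¹ ≡ 10 (mod 31), so λ ≡ 3·10 ≡ 30.
  x = λ² - 17 - 17 = 900 - 34 ≡ 29; y = λ·(17 - 29) - 14 ≡ 29. → (29, 29)
3Q: (29, 29) + (17, 14). λ = (14 - 29)/(17 - 29) ≡ 16/19 mod 31. 19⁻¹ ≡ 18 (mod 31) since 19·18 = 342 ≡ 1, so λ ≡ 9.
  x = λ² - 29 - 17 = 81 - 46 ≡ 4; y = λ·(29 - 4) - 29 ≡ 10. → (4, 10)
4Q: (4, 10) + (17, 14). λ = (14 - 10)/(17 - 4) ≡ 4/13 mod 31. 13⁻¹ ≡ 12 (mod 31), so λ ≡ 17.
  x = λ² - 4 - 17 = 289 - 21 ≡ 20; y = λ·(4 - 20) - 10 ≡ 28. → (20, 28)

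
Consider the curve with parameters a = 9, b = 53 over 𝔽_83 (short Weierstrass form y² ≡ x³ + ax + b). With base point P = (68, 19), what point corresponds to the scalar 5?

Repeated addition: build up to 5P.
2P: tangent at (68, 19): λ = (3·68² + 9)/(2·19) ≡ 20/38. 38⁻¹ ≡ 59 (mod 83) since 38·59 = 2242 ≡ 1, so λ ≡ 20·59 ≡ 18.
  x = λ² - 68 - 68 = 324 - 136 ≡ 22; y = λ·(68 - 22) - 19 ≡ 62. → (22, 62)
3P: (22, 62) + (68, 19). λ = (19 - 62)/(68 - 22) ≡ 40/46 mod 83. 46⁻¹ ≡ 74 (mod 83), so λ ≡ 55.
  x = λ² - 22 - 68 = 3025 - 90 ≡ 30; y = λ·(22 - 30) - 62 ≡ 79. → (30, 79)
4P: (30, 79) + (68, 19). λ = (19 - 79)/(68 - 30) ≡ 23/38 mod 83. 38⁻¹ ≡ 59 (mod 83), so λ ≡ 29.
  x = λ² - 30 - 68 = 841 - 98 ≡ 79; y = λ·(30 - 79) - 79 ≡ 77. → (79, 77)
5P: (79, 77) + (68, 19). λ = (19 - 77)/(68 - 79) ≡ 25/72 mod 83. 72⁻¹ ≡ 15 (mod 83), so λ ≡ 43.
  x = λ² - 79 - 68 = 1849 - 147 ≡ 42; y = λ·(79 - 42) - 77 ≡ 20. → (42, 20)

(42, 20)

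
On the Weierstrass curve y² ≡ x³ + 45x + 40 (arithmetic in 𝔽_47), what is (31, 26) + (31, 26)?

(6, 44)

tangent at (31, 26): λ = (3·31² + 45)/(2·26) ≡ 14/5. 5⁻¹ ≡ 19 (mod 47) since 5·19 = 95 ≡ 1, so λ ≡ 14·19 ≡ 31.
  x = λ² - 31 - 31 = 961 - 62 ≡ 6; y = λ·(31 - 6) - 26 ≡ 44. → (6, 44)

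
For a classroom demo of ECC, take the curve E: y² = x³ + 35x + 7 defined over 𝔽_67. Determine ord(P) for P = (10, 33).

2P: tangent at (10, 33): λ = (3·10² + 35)/(2·33) ≡ 0/66. 66⁻¹ ≡ 66 (mod 67) since 66·66 = 4356 ≡ 1, so λ ≡ 0·66 ≡ 0.
  x = λ² - 10 - 10 = 0 - 20 ≡ 47; y = λ·(10 - 47) - 33 ≡ 34. → (47, 34)
3P: (47, 34) + (10, 33). λ = (33 - 34)/(10 - 47) ≡ 66/30 mod 67. 30⁻¹ ≡ 38 (mod 67), so λ ≡ 29.
  x = λ² - 47 - 10 = 841 - 57 ≡ 47; y = λ·(47 - 47) - 34 ≡ 33. → (47, 33)
4P: (47, 33) + (10, 33). λ = (33 - 33)/(10 - 47) ≡ 0/30 mod 67. 30⁻¹ ≡ 38 (mod 67) since 30·38 = 1140 ≡ 1, so λ ≡ 0.
  x = λ² - 47 - 10 = 0 - 57 ≡ 10; y = λ·(47 - 10) - 33 ≡ 34. → (10, 34)
5P: (10, 34) + (10, 33): same x and y₁ ≡ -y₂, so the sum is ∞.
5P = ∞, so the order is 5.

5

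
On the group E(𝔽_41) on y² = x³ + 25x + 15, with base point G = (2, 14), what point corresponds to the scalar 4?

(38, 6)

Repeated addition: build up to 4G.
2G: tangent at (2, 14): λ = (3·2² + 25)/(2·14) ≡ 37/28. 28⁻¹ ≡ 22 (mod 41), so λ ≡ 37·22 ≡ 35.
  x = λ² - 2 - 2 = 1225 - 4 ≡ 32; y = λ·(2 - 32) - 14 ≡ 2. → (32, 2)
3G: (32, 2) + (2, 14). λ = (14 - 2)/(2 - 32) ≡ 12/11 mod 41. 11⁻¹ ≡ 15 (mod 41), so λ ≡ 16.
  x = λ² - 32 - 2 = 256 - 34 ≡ 17; y = λ·(32 - 17) - 2 ≡ 33. → (17, 33)
4G: (17, 33) + (2, 14). λ = (14 - 33)/(2 - 17) ≡ 22/26 mod 41. 26⁻¹ ≡ 30 (mod 41) since 26·30 = 780 ≡ 1, so λ ≡ 4.
  x = λ² - 17 - 2 = 16 - 19 ≡ 38; y = λ·(17 - 38) - 33 ≡ 6. → (38, 6)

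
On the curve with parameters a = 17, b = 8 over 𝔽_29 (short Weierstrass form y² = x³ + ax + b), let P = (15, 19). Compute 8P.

(7, 21)

Repeated addition: build up to 8P.
2P: tangent at (15, 19): λ = (3·15² + 17)/(2·19) ≡ 25/9. 9⁻¹ ≡ 13 (mod 29), so λ ≡ 25·13 ≡ 6.
  x = λ² - 15 - 15 = 36 - 30 ≡ 6; y = λ·(15 - 6) - 19 ≡ 6. → (6, 6)
3P: (6, 6) + (15, 19). λ = (19 - 6)/(15 - 6) ≡ 13/9 mod 29. 9⁻¹ ≡ 13 (mod 29), so λ ≡ 24.
  x = λ² - 6 - 15 = 576 - 21 ≡ 4; y = λ·(6 - 4) - 6 ≡ 13. → (4, 13)
4P: (4, 13) + (15, 19). λ = (19 - 13)/(15 - 4) ≡ 6/11 mod 29. 11⁻¹ ≡ 8 (mod 29), so λ ≡ 19.
  x = λ² - 4 - 15 = 361 - 19 ≡ 23; y = λ·(4 - 23) - 13 ≡ 3. → (23, 3)
5P: (23, 3) + (15, 19). λ = (19 - 3)/(15 - 23) ≡ 16/21 mod 29. 21⁻¹ ≡ 18 (mod 29) since 21·18 = 378 ≡ 1, so λ ≡ 27.
  x = λ² - 23 - 15 = 729 - 38 ≡ 24; y = λ·(23 - 24) - 3 ≡ 28. → (24, 28)
6P: (24, 28) + (15, 19). λ = (19 - 28)/(15 - 24) ≡ 20/20 mod 29. 20⁻¹ ≡ 16 (mod 29), so λ ≡ 1.
  x = λ² - 24 - 15 = 1 - 39 ≡ 20; y = λ·(24 - 20) - 28 ≡ 5. → (20, 5)
7P: (20, 5) + (15, 19). λ = (19 - 5)/(15 - 20) ≡ 14/24 mod 29. 24⁻¹ ≡ 23 (mod 29) since 24·23 = 552 ≡ 1, so λ ≡ 3.
  x = λ² - 20 - 15 = 9 - 35 ≡ 3; y = λ·(20 - 3) - 5 ≡ 17. → (3, 17)
8P: (3, 17) + (15, 19). λ = (19 - 17)/(15 - 3) ≡ 2/12 mod 29. 12⁻¹ ≡ 17 (mod 29), so λ ≡ 5.
  x = λ² - 3 - 15 = 25 - 18 ≡ 7; y = λ·(3 - 7) - 17 ≡ 21. → (7, 21)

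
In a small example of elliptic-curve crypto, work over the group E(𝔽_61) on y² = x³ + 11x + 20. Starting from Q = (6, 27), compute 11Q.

Double-and-add on 11 = (1011)₂. Start with Q = (6, 27) for the leading 1-bit.
double: tangent at (6, 27): λ = (3·6² + 11)/(2·27) ≡ 58/54. 54⁻¹ ≡ 26 (mod 61), so λ ≡ 58·26 ≡ 44.
  x = λ² - 6 - 6 = 1936 - 12 ≡ 33; y = λ·(6 - 33) - 27 ≡ 5. → (33, 5)
double: tangent at (33, 5): λ = (3·33² + 11)/(2·5) ≡ 45/10. 10⁻¹ ≡ 55 (mod 61) since 10·55 = 550 ≡ 1, so λ ≡ 45·55 ≡ 35.
  x = λ² - 33 - 33 = 1225 - 66 ≡ 0; y = λ·(33 - 0) - 5 ≡ 52. → (0, 52)
add Q: (0, 52) + (6, 27). λ = (27 - 52)/(6 - 0) ≡ 36/6 mod 61. 6⁻¹ ≡ 51 (mod 61) since 6·51 = 306 ≡ 1, so λ ≡ 6.
  x = λ² - 0 - 6 = 36 - 6 ≡ 30; y = λ·(0 - 30) - 52 ≡ 12. → (30, 12)
double: tangent at (30, 12): λ = (3·30² + 11)/(2·12) ≡ 27/24. 24⁻¹ ≡ 28 (mod 61) since 24·28 = 672 ≡ 1, so λ ≡ 27·28 ≡ 24.
  x = λ² - 30 - 30 = 576 - 60 ≡ 28; y = λ·(30 - 28) - 12 ≡ 36. → (28, 36)
add Q: (28, 36) + (6, 27). λ = (27 - 36)/(6 - 28) ≡ 52/39 mod 61. 39⁻¹ ≡ 36 (mod 61), so λ ≡ 42.
  x = λ² - 28 - 6 = 1764 - 34 ≡ 22; y = λ·(28 - 22) - 36 ≡ 33. → (22, 33)

(22, 33)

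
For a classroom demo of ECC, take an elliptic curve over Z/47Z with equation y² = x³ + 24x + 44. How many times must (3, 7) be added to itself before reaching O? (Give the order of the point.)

2P: tangent at (3, 7): λ = (3·3² + 24)/(2·7) ≡ 4/14. 14⁻¹ ≡ 37 (mod 47), so λ ≡ 4·37 ≡ 7.
  x = λ² - 3 - 3 = 49 - 6 ≡ 43; y = λ·(3 - 43) - 7 ≡ 42. → (43, 42)
3P: (43, 42) + (3, 7). λ = (7 - 42)/(3 - 43) ≡ 12/7 mod 47. 7⁻¹ ≡ 27 (mod 47) since 7·27 = 189 ≡ 1, so λ ≡ 42.
  x = λ² - 43 - 3 = 1764 - 46 ≡ 26; y = λ·(43 - 26) - 42 ≡ 14. → (26, 14)
4P: (26, 14) + (3, 7). λ = (7 - 14)/(3 - 26) ≡ 40/24 mod 47. 24⁻¹ ≡ 2 (mod 47), so λ ≡ 33.
  x = λ² - 26 - 3 = 1089 - 29 ≡ 26; y = λ·(26 - 26) - 14 ≡ 33. → (26, 33)
5P: (26, 33) + (3, 7). λ = (7 - 33)/(3 - 26) ≡ 21/24 mod 47. 24⁻¹ ≡ 2 (mod 47), so λ ≡ 42.
  x = λ² - 26 - 3 = 1764 - 29 ≡ 43; y = λ·(26 - 43) - 33 ≡ 5. → (43, 5)
6P: (43, 5) + (3, 7). λ = (7 - 5)/(3 - 43) ≡ 2/7 mod 47. 7⁻¹ ≡ 27 (mod 47), so λ ≡ 7.
  x = λ² - 43 - 3 = 49 - 46 ≡ 3; y = λ·(43 - 3) - 5 ≡ 40. → (3, 40)
7P: (3, 40) + (3, 7): same x and y₁ ≡ -y₂, so the sum is O.
7P = O, so the order is 7.

7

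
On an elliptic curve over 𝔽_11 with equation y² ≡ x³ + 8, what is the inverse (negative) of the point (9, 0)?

-(9, 0) = (9, -0 mod 11) = (9, 0).

(9, 0)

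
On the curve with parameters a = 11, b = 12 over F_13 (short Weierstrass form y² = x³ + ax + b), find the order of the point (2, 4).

2P: tangent at (2, 4): λ = (3·2² + 11)/(2·4) ≡ 10/8. 8⁻¹ ≡ 5 (mod 13), so λ ≡ 10·5 ≡ 11.
  x = λ² - 2 - 2 = 121 - 4 ≡ 0; y = λ·(2 - 0) - 4 ≡ 5. → (0, 5)
3P: (0, 5) + (2, 4). λ = (4 - 5)/(2 - 0) ≡ 12/2 mod 13. 2⁻¹ ≡ 7 (mod 13), so λ ≡ 6.
  x = λ² - 0 - 2 = 36 - 2 ≡ 8; y = λ·(0 - 8) - 5 ≡ 12. → (8, 12)
4P: (8, 12) + (2, 4). λ = (4 - 12)/(2 - 8) ≡ 5/7 mod 13. 7⁻¹ ≡ 2 (mod 13), so λ ≡ 10.
  x = λ² - 8 - 2 = 100 - 10 ≡ 12; y = λ·(8 - 12) - 12 ≡ 0. → (12, 0)
5P: (12, 0) + (2, 4). λ = (4 - 0)/(2 - 12) ≡ 4/3 mod 13. 3⁻¹ ≡ 9 (mod 13) since 3·9 = 27 ≡ 1, so λ ≡ 10.
  x = λ² - 12 - 2 = 100 - 14 ≡ 8; y = λ·(12 - 8) - 0 ≡ 1. → (8, 1)
6P: (8, 1) + (2, 4). λ = (4 - 1)/(2 - 8) ≡ 3/7 mod 13. 7⁻¹ ≡ 2 (mod 13), so λ ≡ 6.
  x = λ² - 8 - 2 = 36 - 10 ≡ 0; y = λ·(8 - 0) - 1 ≡ 8. → (0, 8)
7P: (0, 8) + (2, 4). λ = (4 - 8)/(2 - 0) ≡ 9/2 mod 13. 2⁻¹ ≡ 7 (mod 13), so λ ≡ 11.
  x = λ² - 0 - 2 = 121 - 2 ≡ 2; y = λ·(0 - 2) - 8 ≡ 9. → (2, 9)
8P: (2, 9) + (2, 4): same x and y₁ ≡ -y₂, so the sum is O.
8P = O, so the order is 8.

8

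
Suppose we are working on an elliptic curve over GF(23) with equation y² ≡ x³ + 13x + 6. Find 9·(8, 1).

Write Q = (8, 1).
Repeated addition: build up to 9Q.
2Q: tangent at (8, 1): λ = (3·8² + 13)/(2·1) ≡ 21/2. 2⁻¹ ≡ 12 (mod 23) since 2·12 = 24 ≡ 1, so λ ≡ 21·12 ≡ 22.
  x = λ² - 8 - 8 = 484 - 16 ≡ 8; y = λ·(8 - 8) - 1 ≡ 22. → (8, 22)
3Q: (8, 22) + (8, 1): same x and y₁ ≡ -y₂, so the sum is O.
4Q: O + (8, 1) = (8, 1) (identity).
5Q: tangent at (8, 1): λ = (3·8² + 13)/(2·1) ≡ 21/2. 2⁻¹ ≡ 12 (mod 23) since 2·12 = 24 ≡ 1, so λ ≡ 21·12 ≡ 22.
  x = λ² - 8 - 8 = 484 - 16 ≡ 8; y = λ·(8 - 8) - 1 ≡ 22. → (8, 22)
6Q: (8, 22) + (8, 1): same x and y₁ ≡ -y₂, so the sum is O.
7Q: O + (8, 1) = (8, 1) (identity).
8Q: tangent at (8, 1): λ = (3·8² + 13)/(2·1) ≡ 21/2. 2⁻¹ ≡ 12 (mod 23), so λ ≡ 21·12 ≡ 22.
  x = λ² - 8 - 8 = 484 - 16 ≡ 8; y = λ·(8 - 8) - 1 ≡ 22. → (8, 22)
9Q: (8, 22) + (8, 1): same x and y₁ ≡ -y₂, so the sum is O.

O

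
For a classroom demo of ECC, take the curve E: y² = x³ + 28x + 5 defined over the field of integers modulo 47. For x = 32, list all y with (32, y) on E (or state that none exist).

8, 39

x³ + 28x + 5 = 33669 ≡ 17 (mod 47).
Square roots of 17 mod 47: 8 and 39 (since 8² = 64 ≡ 17).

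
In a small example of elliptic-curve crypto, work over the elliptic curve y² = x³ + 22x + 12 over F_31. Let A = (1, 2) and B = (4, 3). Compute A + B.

(1, 2) + (4, 3). λ = (3 - 2)/(4 - 1) ≡ 1/3 mod 31. 3⁻¹ ≡ 21 (mod 31), so λ ≡ 21.
  x = λ² - 1 - 4 = 441 - 5 ≡ 2; y = λ·(1 - 2) - 2 ≡ 8. → (2, 8)

(2, 8)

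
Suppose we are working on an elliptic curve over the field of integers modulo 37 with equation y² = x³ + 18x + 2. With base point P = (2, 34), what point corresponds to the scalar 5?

Double-and-add on 5 = (101)₂. Start with P = (2, 34) for the leading 1-bit.
double: tangent at (2, 34): λ = (3·2² + 18)/(2·34) ≡ 30/31. 31⁻¹ ≡ 6 (mod 37), so λ ≡ 30·6 ≡ 32.
  x = λ² - 2 - 2 = 1024 - 4 ≡ 21; y = λ·(2 - 21) - 34 ≡ 24. → (21, 24)
double: tangent at (21, 24): λ = (3·21² + 18)/(2·24) ≡ 9/11. 11⁻¹ ≡ 27 (mod 37) since 11·27 = 297 ≡ 1, so λ ≡ 9·27 ≡ 21.
  x = λ² - 21 - 21 = 441 - 42 ≡ 29; y = λ·(21 - 29) - 24 ≡ 30. → (29, 30)
add P: (29, 30) + (2, 34). λ = (34 - 30)/(2 - 29) ≡ 4/10 mod 37. 10⁻¹ ≡ 26 (mod 37), so λ ≡ 30.
  x = λ² - 29 - 2 = 900 - 31 ≡ 18; y = λ·(29 - 18) - 30 ≡ 4. → (18, 4)

(18, 4)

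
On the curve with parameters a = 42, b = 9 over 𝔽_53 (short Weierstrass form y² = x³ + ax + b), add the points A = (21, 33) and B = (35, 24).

(21, 33) + (35, 24). λ = (24 - 33)/(35 - 21) ≡ 44/14 mod 53. 14⁻¹ ≡ 19 (mod 53) since 14·19 = 266 ≡ 1, so λ ≡ 41.
  x = λ² - 21 - 35 = 1681 - 56 ≡ 35; y = λ·(21 - 35) - 33 ≡ 29. → (35, 29)

(35, 29)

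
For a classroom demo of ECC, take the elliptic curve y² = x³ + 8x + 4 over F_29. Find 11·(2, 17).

Write P = (2, 17).
Double-and-add on 11 = (1011)₂. Start with P = (2, 17) for the leading 1-bit.
double: tangent at (2, 17): λ = (3·2² + 8)/(2·17) ≡ 20/5. 5⁻¹ ≡ 6 (mod 29), so λ ≡ 20·6 ≡ 4.
  x = λ² - 2 - 2 = 16 - 4 ≡ 12; y = λ·(2 - 12) - 17 ≡ 1. → (12, 1)
double: tangent at (12, 1): λ = (3·12² + 8)/(2·1) ≡ 5/2. 2⁻¹ ≡ 15 (mod 29), so λ ≡ 5·15 ≡ 17.
  x = λ² - 12 - 12 = 289 - 24 ≡ 4; y = λ·(12 - 4) - 1 ≡ 19. → (4, 19)
add P: (4, 19) + (2, 17). λ = (17 - 19)/(2 - 4) ≡ 27/27 mod 29. 27⁻¹ ≡ 14 (mod 29), so λ ≡ 1.
  x = λ² - 4 - 2 = 1 - 6 ≡ 24; y = λ·(4 - 24) - 19 ≡ 19. → (24, 19)
double: tangent at (24, 19): λ = (3·24² + 8)/(2·19) ≡ 25/9. 9⁻¹ ≡ 13 (mod 29), so λ ≡ 25·13 ≡ 6.
  x = λ² - 24 - 24 = 36 - 48 ≡ 17; y = λ·(24 - 17) - 19 ≡ 23. → (17, 23)
add P: (17, 23) + (2, 17). λ = (17 - 23)/(2 - 17) ≡ 23/14 mod 29. 14⁻¹ ≡ 27 (mod 29), so λ ≡ 12.
  x = λ² - 17 - 2 = 144 - 19 ≡ 9; y = λ·(17 - 9) - 23 ≡ 15. → (9, 15)

(9, 15)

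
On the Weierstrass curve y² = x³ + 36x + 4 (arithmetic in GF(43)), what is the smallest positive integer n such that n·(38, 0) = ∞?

2P: (38, 0) + (38, 0): same x and y₁ ≡ -y₂, so the sum is ∞.
2P = ∞, so the order is 2.

2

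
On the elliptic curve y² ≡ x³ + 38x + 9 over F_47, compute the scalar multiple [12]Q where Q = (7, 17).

Repeated addition: build up to 12Q.
2Q: tangent at (7, 17): λ = (3·7² + 38)/(2·17) ≡ 44/34. 34⁻¹ ≡ 18 (mod 47), so λ ≡ 44·18 ≡ 40.
  x = λ² - 7 - 7 = 1600 - 14 ≡ 35; y = λ·(7 - 35) - 17 ≡ 38. → (35, 38)
3Q: (35, 38) + (7, 17). λ = (17 - 38)/(7 - 35) ≡ 26/19 mod 47. 19⁻¹ ≡ 5 (mod 47), so λ ≡ 36.
  x = λ² - 35 - 7 = 1296 - 42 ≡ 32; y = λ·(35 - 32) - 38 ≡ 23. → (32, 23)
4Q: (32, 23) + (7, 17). λ = (17 - 23)/(7 - 32) ≡ 41/22 mod 47. 22⁻¹ ≡ 15 (mod 47), so λ ≡ 4.
  x = λ² - 32 - 7 = 16 - 39 ≡ 24; y = λ·(32 - 24) - 23 ≡ 9. → (24, 9)
5Q: (24, 9) + (7, 17). λ = (17 - 9)/(7 - 24) ≡ 8/30 mod 47. 30⁻¹ ≡ 11 (mod 47) since 30·11 = 330 ≡ 1, so λ ≡ 41.
  x = λ² - 24 - 7 = 1681 - 31 ≡ 5; y = λ·(24 - 5) - 9 ≡ 18. → (5, 18)
6Q: (5, 18) + (7, 17). λ = (17 - 18)/(7 - 5) ≡ 46/2 mod 47. 2⁻¹ ≡ 24 (mod 47), so λ ≡ 23.
  x = λ² - 5 - 7 = 529 - 12 ≡ 0; y = λ·(5 - 0) - 18 ≡ 3. → (0, 3)
7Q: (0, 3) + (7, 17). λ = (17 - 3)/(7 - 0) ≡ 14/7 mod 47. 7⁻¹ ≡ 27 (mod 47) since 7·27 = 189 ≡ 1, so λ ≡ 2.
  x = λ² - 0 - 7 = 4 - 7 ≡ 44; y = λ·(0 - 44) - 3 ≡ 3. → (44, 3)
8Q: (44, 3) + (7, 17). λ = (17 - 3)/(7 - 44) ≡ 14/10 mod 47. 10⁻¹ ≡ 33 (mod 47), so λ ≡ 39.
  x = λ² - 44 - 7 = 1521 - 51 ≡ 13; y = λ·(44 - 13) - 3 ≡ 31. → (13, 31)
9Q: (13, 31) + (7, 17). λ = (17 - 31)/(7 - 13) ≡ 33/41 mod 47. 41⁻¹ ≡ 39 (mod 47), so λ ≡ 18.
  x = λ² - 13 - 7 = 324 - 20 ≡ 22; y = λ·(13 - 22) - 31 ≡ 42. → (22, 42)
10Q: (22, 42) + (7, 17). λ = (17 - 42)/(7 - 22) ≡ 22/32 mod 47. 32⁻¹ ≡ 25 (mod 47), so λ ≡ 33.
  x = λ² - 22 - 7 = 1089 - 29 ≡ 26; y = λ·(22 - 26) - 42 ≡ 14. → (26, 14)
11Q: (26, 14) + (7, 17). λ = (17 - 14)/(7 - 26) ≡ 3/28 mod 47. 28⁻¹ ≡ 42 (mod 47), so λ ≡ 32.
  x = λ² - 26 - 7 = 1024 - 33 ≡ 4; y = λ·(26 - 4) - 14 ≡ 32. → (4, 32)
12Q: (4, 32) + (7, 17). λ = (17 - 32)/(7 - 4) ≡ 32/3 mod 47. 3⁻¹ ≡ 16 (mod 47), so λ ≡ 42.
  x = λ² - 4 - 7 = 1764 - 11 ≡ 14; y = λ·(4 - 14) - 32 ≡ 18. → (14, 18)

(14, 18)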